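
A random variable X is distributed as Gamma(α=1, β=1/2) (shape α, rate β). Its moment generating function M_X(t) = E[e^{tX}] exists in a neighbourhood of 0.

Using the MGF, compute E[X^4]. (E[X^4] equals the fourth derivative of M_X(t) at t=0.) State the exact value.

M_X(t) = 1/(2*(1/2 - t))
M^(4)(t) = -384/(32*t^5 - 80*t^4 + 80*t^3 - 40*t^2 + 10*t - 1)

E[X^4] = M^(4)(0) = 384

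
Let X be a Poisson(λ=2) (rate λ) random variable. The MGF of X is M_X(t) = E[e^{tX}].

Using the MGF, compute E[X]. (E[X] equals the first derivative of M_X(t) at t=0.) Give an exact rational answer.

M_X(t) = e^(2*e^(t) - 2)
dM/dt = 2*e^(-2)*e^(t)*e^(2*e^(t))

E[X] = dM/dt |_{t=0} = 2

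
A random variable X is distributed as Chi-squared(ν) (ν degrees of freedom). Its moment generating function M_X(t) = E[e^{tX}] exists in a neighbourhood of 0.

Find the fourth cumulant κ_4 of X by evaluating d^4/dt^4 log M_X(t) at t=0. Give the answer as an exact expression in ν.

κ_4 = D^4[K](0) = 48*ν

M_X(t) = (1 - 2*t)^(-ν/2)
K_X(t) = log M_X(t) = -ν*log(1 - 2*t)/2
D^4[K](t) = 48*ν/(16*t^4 - 32*t^3 + 24*t^2 - 8*t + 1)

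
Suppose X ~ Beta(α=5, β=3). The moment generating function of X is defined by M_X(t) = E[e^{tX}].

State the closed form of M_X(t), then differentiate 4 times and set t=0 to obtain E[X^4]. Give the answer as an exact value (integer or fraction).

E[X^4] = M′′′′(0) = 7/33

M_X(t) = ₁F₁(5; 8; t)
M′(t) = 5*₁F₁(6; 9; t)/8
M′′(t) = 5*₁F₁(7; 10; t)/12
M′′′(t) = 7*₁F₁(8; 11; t)/24
M′′′′(t) = 7*₁F₁(9; 12; t)/33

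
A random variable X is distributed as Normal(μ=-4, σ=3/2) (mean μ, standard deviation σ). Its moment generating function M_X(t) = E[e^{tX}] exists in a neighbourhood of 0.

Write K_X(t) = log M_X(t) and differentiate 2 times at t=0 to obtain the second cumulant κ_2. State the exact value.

κ_2 = d^2K/dt^2 |_{t=0} = 9/4

M_X(t) = e^(9*t^2/8 - 4*t)
K_X(t) = log M_X(t) = 9*t^2/8 - 4*t
dK/dt = 9*t/4 - 4
d^2K/dt^2 = 9/4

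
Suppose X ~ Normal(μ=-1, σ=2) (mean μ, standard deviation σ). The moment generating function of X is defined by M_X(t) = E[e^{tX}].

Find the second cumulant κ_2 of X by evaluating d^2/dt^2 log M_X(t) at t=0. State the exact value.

M_X(t) = e^(2*t^2 - t)
K_X(t) = log M_X(t) = 2*t^2 - t
D^2[K](t) = 4

κ_2 = D^2[K](0) = 4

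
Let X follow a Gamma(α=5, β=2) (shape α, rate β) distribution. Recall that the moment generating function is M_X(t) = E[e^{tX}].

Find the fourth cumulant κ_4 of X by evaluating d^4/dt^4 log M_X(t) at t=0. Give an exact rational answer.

M_X(t) = 32/(2 - t)^5
K_X(t) = log M_X(t) = -5*log(2 - t) + 5*log(2)
D^4[K](t) = 30/(t^4 - 8*t^3 + 24*t^2 - 32*t + 16)

κ_4 = D^4[K](0) = 15/8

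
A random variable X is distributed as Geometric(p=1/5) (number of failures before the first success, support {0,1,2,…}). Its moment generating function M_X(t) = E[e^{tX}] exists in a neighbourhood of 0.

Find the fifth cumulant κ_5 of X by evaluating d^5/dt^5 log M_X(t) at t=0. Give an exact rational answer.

κ_5 = K′′′′′(0) = 43380

M_X(t) = 1/(5*(1 - 4*e^(t)/5))
K_X(t) = log M_X(t) = -log(1 - 4*e^(t)/5) - log(5)
K′(t) = -4*e^(t)/(4*e^(t) - 5)
K′′(t) = 20*e^(t)/(16*e^(2*t) - 40*e^(t) + 25)
K′′′(t) = (-80*e^(2*t) - 100*e^(t))/(64*e^(3*t) - 240*e^(2*t) + 300*e^(t) - 125)
K′′′′(t) = (320*e^(3*t) + 1600*e^(2*t) + 500*e^(t))/(256*e^(4*t) - 1280*e^(3*t) + 2400*e^(2*t) - 2000*e^(t) + 625)
K′′′′′(t) = (-1280*e^(4*t) - 17600*e^(3*t) - 22000*e^(2*t) - 2500*e^(t))/(1024*e^(5*t) - 6400*e^(4*t) + 16000*e^(3*t) - 20000*e^(2*t) + 12500*e^(t) - 3125)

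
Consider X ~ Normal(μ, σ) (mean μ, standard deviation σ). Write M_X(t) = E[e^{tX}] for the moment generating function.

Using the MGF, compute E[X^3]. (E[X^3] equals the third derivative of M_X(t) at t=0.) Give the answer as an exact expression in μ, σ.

M_X(t) = e^(μ*t + σ^2*t^2/2)
M′(t) = μ*e^(μ*t)*e^(σ^2*t^2/2) + σ^2*t*e^(μ*t)*e^(σ^2*t^2/2)
M′′(t) = μ^2*e^(μ*t)*e^(σ^2*t^2/2) + 2*μ*σ^2*t*e^(μ*t)*e^(σ^2*t^2/2) + σ^4*t^2*e^(μ*t)*e^(σ^2*t^2/2) + σ^2*e^(μ*t)*e^(σ^2*t^2/2)

E[X^3] = M′′′(0) = μ*(μ^2 + 3*σ^2)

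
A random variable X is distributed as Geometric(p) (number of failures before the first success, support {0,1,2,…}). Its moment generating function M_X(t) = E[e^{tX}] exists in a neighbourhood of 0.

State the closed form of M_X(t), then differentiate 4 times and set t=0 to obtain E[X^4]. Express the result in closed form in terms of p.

M_X(t) = p/(-(1 - p)*e^(t) + 1)

E[X^4] = D^4[M](0) = 1 - 15/p + 50/p^2 - 60/p^3 + 24/p^4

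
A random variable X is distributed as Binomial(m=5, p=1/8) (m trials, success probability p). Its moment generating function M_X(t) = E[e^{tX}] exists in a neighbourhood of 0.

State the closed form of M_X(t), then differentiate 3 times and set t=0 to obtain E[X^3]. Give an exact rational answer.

M_X(t) = (e^(t)/8 + 7/8)^5
D^3[M](t) = 125*e^(5*t)/32768 + 35*e^(4*t)/512 + 6615*e^(3*t)/16384 + 1715*e^(2*t)/2048 + 12005*e^(t)/32768

E[X^3] = D^3[M](0) = 215/128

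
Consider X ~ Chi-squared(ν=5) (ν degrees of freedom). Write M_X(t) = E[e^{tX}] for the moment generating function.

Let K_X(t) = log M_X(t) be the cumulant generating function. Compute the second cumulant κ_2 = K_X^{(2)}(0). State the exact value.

M_X(t) = (1 - 2*t)^(-5/2)
K_X(t) = log M_X(t) = -5*log(1 - 2*t)/2
D^2[K](t) = 10/(4*t^2 - 4*t + 1)

κ_2 = D^2[K](0) = 10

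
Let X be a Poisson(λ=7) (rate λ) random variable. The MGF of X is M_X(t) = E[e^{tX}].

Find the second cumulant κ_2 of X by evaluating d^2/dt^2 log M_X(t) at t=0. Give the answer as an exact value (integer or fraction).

κ_2 = D^2[K](0) = 7

M_X(t) = e^(7*e^(t) - 7)
K_X(t) = log M_X(t) = 7*e^(t) - 7
D^2[K](t) = 7*e^(t)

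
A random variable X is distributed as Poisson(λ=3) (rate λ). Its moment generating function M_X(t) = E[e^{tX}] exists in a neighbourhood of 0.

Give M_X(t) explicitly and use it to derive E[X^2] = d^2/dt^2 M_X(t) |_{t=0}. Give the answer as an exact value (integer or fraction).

E[X^2] = M′′(0) = 12

M_X(t) = e^(3*e^(t) - 3)
M′(t) = 3*e^(-3)*e^(t)*e^(3*e^(t))
M′′(t) = (9*e^(2*t)*e^(3*e^(t)) + 3*e^(t)*e^(3*e^(t)))*e^(-3)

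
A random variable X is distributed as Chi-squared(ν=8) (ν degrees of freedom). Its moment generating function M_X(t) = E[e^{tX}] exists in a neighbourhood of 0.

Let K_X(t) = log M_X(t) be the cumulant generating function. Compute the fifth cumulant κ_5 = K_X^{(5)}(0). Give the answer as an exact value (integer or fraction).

M_X(t) = (1 - 2*t)^(-4)
K_X(t) = log M_X(t) = -4*log(1 - 2*t)
D^5[K](t) = -3072/(32*t^5 - 80*t^4 + 80*t^3 - 40*t^2 + 10*t - 1)

κ_5 = D^5[K](0) = 3072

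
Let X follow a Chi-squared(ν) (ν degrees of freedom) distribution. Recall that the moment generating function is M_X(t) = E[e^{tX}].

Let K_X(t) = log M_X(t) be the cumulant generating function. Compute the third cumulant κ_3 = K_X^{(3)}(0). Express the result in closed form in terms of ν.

κ_3 = d^3K/dt^3 |_{t=0} = 8*ν

M_X(t) = (1 - 2*t)^(-ν/2)
K_X(t) = log M_X(t) = -ν*log(1 - 2*t)/2
dK/dt = -ν/(2*t - 1)
d^2K/dt^2 = 2*ν/(4*t^2 - 4*t + 1)
d^3K/dt^3 = -8*ν/(8*t^3 - 12*t^2 + 6*t - 1)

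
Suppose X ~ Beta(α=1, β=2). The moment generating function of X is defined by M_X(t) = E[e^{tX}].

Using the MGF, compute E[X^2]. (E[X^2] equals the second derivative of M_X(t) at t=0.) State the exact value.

E[X^2] = M′′(0) = 1/6

M_X(t) = ₁F₁(1; 3; t)
M′(t) = ₁F₁(2; 4; t)/3
M′′(t) = ₁F₁(3; 5; t)/6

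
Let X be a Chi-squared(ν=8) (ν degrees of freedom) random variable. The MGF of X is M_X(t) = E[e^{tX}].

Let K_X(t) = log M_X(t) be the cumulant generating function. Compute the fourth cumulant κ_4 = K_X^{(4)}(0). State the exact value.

κ_4 = D^4[K](0) = 384

M_X(t) = (1 - 2*t)^(-4)
K_X(t) = log M_X(t) = -4*log(1 - 2*t)
D^4[K](t) = 384/(16*t^4 - 32*t^3 + 24*t^2 - 8*t + 1)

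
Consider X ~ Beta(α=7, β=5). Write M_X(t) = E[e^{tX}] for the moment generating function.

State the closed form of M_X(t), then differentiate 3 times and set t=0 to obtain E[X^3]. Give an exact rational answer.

M_X(t) = ₁F₁(7; 12; t)
M^(3)(t) = 3*₁F₁(10; 15; t)/13

E[X^3] = M^(3)(0) = 3/13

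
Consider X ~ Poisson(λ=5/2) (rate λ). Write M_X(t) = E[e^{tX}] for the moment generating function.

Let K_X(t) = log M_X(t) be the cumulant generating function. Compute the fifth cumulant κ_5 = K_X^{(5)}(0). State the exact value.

M_X(t) = e^(5*e^(t)/2 - 5/2)
K_X(t) = log M_X(t) = 5*e^(t)/2 - 5/2
K′(t) = 5*e^(t)/2
K′′(t) = 5*e^(t)/2
K′′′(t) = 5*e^(t)/2
K′′′′(t) = 5*e^(t)/2
K′′′′′(t) = 5*e^(t)/2

κ_5 = K′′′′′(0) = 5/2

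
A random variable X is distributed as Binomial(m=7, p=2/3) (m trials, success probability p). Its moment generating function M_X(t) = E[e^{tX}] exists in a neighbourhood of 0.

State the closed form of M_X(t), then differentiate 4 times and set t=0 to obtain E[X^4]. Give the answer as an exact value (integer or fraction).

E[X^4] = M′′′′(0) = 18214/27

M_X(t) = (2*e^(t)/3 + 1/3)^7
M′(t) = 896*e^(7*t)/2187 + 896*e^(6*t)/729 + 1120*e^(5*t)/729 + 2240*e^(4*t)/2187 + 280*e^(3*t)/729 + 56*e^(2*t)/729 + 14*e^(t)/2187
M′′(t) = 6272*e^(7*t)/2187 + 1792*e^(6*t)/243 + 5600*e^(5*t)/729 + 8960*e^(4*t)/2187 + 280*e^(3*t)/243 + 112*e^(2*t)/729 + 14*e^(t)/2187
M′′′(t) = 43904*e^(7*t)/2187 + 3584*e^(6*t)/81 + 28000*e^(5*t)/729 + 35840*e^(4*t)/2187 + 280*e^(3*t)/81 + 224*e^(2*t)/729 + 14*e^(t)/2187
M′′′′(t) = 307328*e^(7*t)/2187 + 7168*e^(6*t)/27 + 140000*e^(5*t)/729 + 143360*e^(4*t)/2187 + 280*e^(3*t)/27 + 448*e^(2*t)/729 + 14*e^(t)/2187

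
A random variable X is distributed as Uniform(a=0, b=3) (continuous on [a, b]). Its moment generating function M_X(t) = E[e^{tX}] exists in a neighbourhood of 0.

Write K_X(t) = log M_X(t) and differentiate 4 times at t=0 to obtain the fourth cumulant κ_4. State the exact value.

M_X(t) = (e^(3*t) - 1)/(3*t)
K_X(t) = log M_X(t) = -log(t) + log(e^(3*t) - 1) - log(3)

κ_4 = D^4[K](0) = -27/40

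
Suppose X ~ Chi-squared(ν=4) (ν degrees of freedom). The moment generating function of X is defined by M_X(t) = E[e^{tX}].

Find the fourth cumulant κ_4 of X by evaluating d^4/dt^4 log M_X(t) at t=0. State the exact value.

κ_4 = d^4K/dt^4 |_{t=0} = 192

M_X(t) = (1 - 2*t)^(-2)
K_X(t) = log M_X(t) = -2*log(1 - 2*t)
dK/dt = -4/(2*t - 1)
d^2K/dt^2 = 8/(4*t^2 - 4*t + 1)
d^3K/dt^3 = -32/(8*t^3 - 12*t^2 + 6*t - 1)
d^4K/dt^4 = 192/(16*t^4 - 32*t^3 + 24*t^2 - 8*t + 1)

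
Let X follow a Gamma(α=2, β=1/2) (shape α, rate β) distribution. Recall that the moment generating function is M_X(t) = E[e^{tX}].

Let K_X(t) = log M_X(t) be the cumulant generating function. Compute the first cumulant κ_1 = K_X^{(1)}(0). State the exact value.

κ_1 = K^(1)(0) = 4

M_X(t) = 1/(4*(1/2 - t)^2)
K_X(t) = log M_X(t) = -2*log(1/2 - t) - 2*log(2)
K^(1)(t) = -4/(2*t - 1)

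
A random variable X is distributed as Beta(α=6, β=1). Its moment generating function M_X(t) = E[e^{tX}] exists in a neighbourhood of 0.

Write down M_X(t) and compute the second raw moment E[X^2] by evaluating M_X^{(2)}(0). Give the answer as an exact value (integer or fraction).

M_X(t) = ₁F₁(6; 7; t)
M^(2)(t) = 3*₁F₁(8; 9; t)/4

E[X^2] = M^(2)(0) = 3/4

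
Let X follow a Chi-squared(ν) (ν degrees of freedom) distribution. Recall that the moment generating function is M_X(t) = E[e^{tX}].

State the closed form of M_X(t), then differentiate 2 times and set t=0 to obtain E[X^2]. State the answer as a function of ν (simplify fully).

M_X(t) = (1 - 2*t)^(-ν/2)
dM/dt = -ν/(2*t*(1 - 2*t)^(ν/2) - (1 - 2*t)^(ν/2))
d^2M/dt^2 = (ν^2 + 2*ν)/(4*t^2*(1 - 2*t)^(ν/2) - 4*t*(1 - 2*t)^(ν/2) + (1 - 2*t)^(ν/2))

E[X^2] = d^2M/dt^2 |_{t=0} = ν*(ν + 2)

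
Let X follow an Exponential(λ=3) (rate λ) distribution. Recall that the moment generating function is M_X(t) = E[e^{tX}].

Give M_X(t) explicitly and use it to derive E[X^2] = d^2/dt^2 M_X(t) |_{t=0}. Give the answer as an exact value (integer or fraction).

E[X^2] = D^2[M](0) = 2/9

M_X(t) = 3/(3 - t)
D^2[M](t) = -6/(t^3 - 9*t^2 + 27*t - 27)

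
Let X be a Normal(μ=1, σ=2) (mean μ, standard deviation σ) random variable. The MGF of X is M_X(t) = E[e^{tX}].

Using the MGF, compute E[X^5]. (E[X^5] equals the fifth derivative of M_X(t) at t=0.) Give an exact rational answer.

M_X(t) = e^(2*t^2 + t)
M′(t) = 4*t*e^(t)*e^(2*t^2) + e^(t)*e^(2*t^2)
M′′(t) = 16*t^2*e^(t)*e^(2*t^2) + 8*t*e^(t)*e^(2*t^2) + 5*e^(t)*e^(2*t^2)
M′′′(t) = 64*t^3*e^(t)*e^(2*t^2) + 48*t^2*e^(t)*e^(2*t^2) + 60*t*e^(t)*e^(2*t^2) + 13*e^(t)*e^(2*t^2)
M′′′′(t) = 256*t^4*e^(t)*e^(2*t^2) + 256*t^3*e^(t)*e^(2*t^2) + 480*t^2*e^(t)*e^(2*t^2) + 208*t*e^(t)*e^(2*t^2) + 73*e^(t)*e^(2*t^2)
M′′′′′(t) = 1024*t^5*e^(t)*e^(2*t^2) + 1280*t^4*e^(t)*e^(2*t^2) + 3200*t^3*e^(t)*e^(2*t^2) + 2080*t^2*e^(t)*e^(2*t^2) + 1460*t*e^(t)*e^(2*t^2) + 281*e^(t)*e^(2*t^2)

E[X^5] = M′′′′′(0) = 281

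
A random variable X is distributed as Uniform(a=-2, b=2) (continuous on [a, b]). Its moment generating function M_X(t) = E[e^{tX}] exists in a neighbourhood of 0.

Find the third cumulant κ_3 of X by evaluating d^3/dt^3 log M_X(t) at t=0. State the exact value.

κ_3 = D^3[K](0) = 0

M_X(t) = (e^(2*t) - e^(-2*t))/(4*t)
K_X(t) = log M_X(t) = -log(t) + log(e^(2*t) - e^(-2*t)) - 2*log(2)
D^3[K](t) = (64*t^3*e^(8*t) + 64*t^3*e^(4*t) - 2*e^(12*t) + 6*e^(8*t) - 6*e^(4*t) + 2)/(t^3*e^(12*t) - 3*t^3*e^(8*t) + 3*t^3*e^(4*t) - t^3)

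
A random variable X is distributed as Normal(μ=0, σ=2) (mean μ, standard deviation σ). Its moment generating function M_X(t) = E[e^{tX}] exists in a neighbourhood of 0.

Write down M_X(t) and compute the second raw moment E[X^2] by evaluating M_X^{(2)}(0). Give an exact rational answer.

E[X^2] = M′′(0) = 4

M_X(t) = e^(2*t^2)
M′(t) = 4*t*e^(2*t^2)
M′′(t) = 16*t^2*e^(2*t^2) + 4*e^(2*t^2)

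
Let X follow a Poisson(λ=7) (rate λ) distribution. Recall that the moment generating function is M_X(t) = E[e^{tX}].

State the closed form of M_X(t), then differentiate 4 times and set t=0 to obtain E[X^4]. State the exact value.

E[X^4] = D^4[M](0) = 4809

M_X(t) = e^(7*e^(t) - 7)
D^4[M](t) = (2401*e^(4*t)*e^(7*e^(t)) + 2058*e^(3*t)*e^(7*e^(t)) + 343*e^(2*t)*e^(7*e^(t)) + 7*e^(t)*e^(7*e^(t)))*e^(-7)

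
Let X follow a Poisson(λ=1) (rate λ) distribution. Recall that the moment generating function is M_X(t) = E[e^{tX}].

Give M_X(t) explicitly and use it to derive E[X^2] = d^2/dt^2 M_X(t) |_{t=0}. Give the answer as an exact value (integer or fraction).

E[X^2] = M′′(0) = 2

M_X(t) = e^(e^(t) - 1)
M′(t) = e^(-1)*e^(t)*e^(e^(t))
M′′(t) = (e^(2*t)*e^(e^(t)) + e^(t)*e^(e^(t)))*e^(-1)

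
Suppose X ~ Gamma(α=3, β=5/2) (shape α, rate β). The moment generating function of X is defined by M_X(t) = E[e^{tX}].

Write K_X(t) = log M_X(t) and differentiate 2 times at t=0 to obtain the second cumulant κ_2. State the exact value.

κ_2 = d^2K/dt^2 |_{t=0} = 12/25

M_X(t) = 125/(8*(5/2 - t)^3)
K_X(t) = log M_X(t) = -3*log(5/2 - t) - 3*log(2) + 3*log(5)
dK/dt = -6/(2*t - 5)
d^2K/dt^2 = 12/(4*t^2 - 20*t + 25)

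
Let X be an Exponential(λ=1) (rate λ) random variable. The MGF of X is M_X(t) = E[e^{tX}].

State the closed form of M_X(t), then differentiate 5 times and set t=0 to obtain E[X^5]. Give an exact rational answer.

M_X(t) = 1/(1 - t)
M^(5)(t) = 120/(t^6 - 6*t^5 + 15*t^4 - 20*t^3 + 15*t^2 - 6*t + 1)

E[X^5] = M^(5)(0) = 120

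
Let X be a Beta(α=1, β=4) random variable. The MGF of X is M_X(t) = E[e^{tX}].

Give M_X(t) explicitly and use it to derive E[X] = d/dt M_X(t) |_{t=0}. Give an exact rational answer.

M_X(t) = ₁F₁(1; 5; t)
D[M](t) = ₁F₁(2; 6; t)/5

E[X] = D[M](0) = 1/5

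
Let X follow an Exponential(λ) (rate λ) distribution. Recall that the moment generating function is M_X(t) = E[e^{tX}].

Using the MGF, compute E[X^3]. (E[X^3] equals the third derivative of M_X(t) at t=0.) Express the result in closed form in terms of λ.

E[X^3] = D^3[M](0) = 6/λ^3

M_X(t) = λ/(λ - t)
D^3[M](t) = 6*λ/(λ^4 - 4*λ^3*t + 6*λ^2*t^2 - 4*λ*t^3 + t^4)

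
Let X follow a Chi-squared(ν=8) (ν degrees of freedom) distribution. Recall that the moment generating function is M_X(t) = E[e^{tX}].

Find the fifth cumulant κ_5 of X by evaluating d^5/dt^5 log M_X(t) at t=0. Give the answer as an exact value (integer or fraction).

κ_5 = K^(5)(0) = 3072

M_X(t) = (1 - 2*t)^(-4)
K_X(t) = log M_X(t) = -4*log(1 - 2*t)
K^(5)(t) = -3072/(32*t^5 - 80*t^4 + 80*t^3 - 40*t^2 + 10*t - 1)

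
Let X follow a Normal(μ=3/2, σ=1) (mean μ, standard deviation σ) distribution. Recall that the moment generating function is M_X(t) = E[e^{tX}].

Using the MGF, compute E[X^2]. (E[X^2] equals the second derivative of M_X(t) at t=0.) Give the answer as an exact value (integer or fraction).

E[X^2] = D^2[M](0) = 13/4

M_X(t) = e^(t^2/2 + 3*t/2)
D^2[M](t) = t^2*e^(3*t/2)*e^(t^2/2) + 3*t*e^(3*t/2)*e^(t^2/2) + 13*e^(3*t/2)*e^(t^2/2)/4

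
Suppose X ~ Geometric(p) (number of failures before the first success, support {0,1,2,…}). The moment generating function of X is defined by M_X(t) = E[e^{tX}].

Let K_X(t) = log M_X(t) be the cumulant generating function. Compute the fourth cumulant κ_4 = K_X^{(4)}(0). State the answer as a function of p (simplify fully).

M_X(t) = p/(-(1 - p)*e^(t) + 1)
K_X(t) = log M_X(t) = log(p) - log(-(1 - p)*e^(t) + 1)
K′(t) = (-p*e^(t) + e^(t))/(p*e^(t) - e^(t) + 1)
K′′(t) = (-p*e^(t) + e^(t))/(p^2*e^(2*t) - 2*p*e^(2*t) + 2*p*e^(t) + e^(2*t) - 2*e^(t) + 1)

κ_4 = K′′′′(0) = (-p^3 + 7*p^2 - 12*p + 6)/p^4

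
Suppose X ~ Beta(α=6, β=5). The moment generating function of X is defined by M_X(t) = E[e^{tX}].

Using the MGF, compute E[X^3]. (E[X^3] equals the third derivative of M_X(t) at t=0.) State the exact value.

M_X(t) = ₁F₁(6; 11; t)
M^(3)(t) = 28*₁F₁(9; 14; t)/143

E[X^3] = M^(3)(0) = 28/143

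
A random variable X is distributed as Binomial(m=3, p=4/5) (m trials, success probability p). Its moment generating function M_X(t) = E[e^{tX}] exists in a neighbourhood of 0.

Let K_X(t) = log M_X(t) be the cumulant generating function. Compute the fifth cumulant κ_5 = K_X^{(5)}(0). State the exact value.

κ_5 = K′′′′′(0) = 828/3125

M_X(t) = (4*e^(t)/5 + 1/5)^3
K_X(t) = log M_X(t) = 3*log(4*e^(t)/5 + 1/5)
K′(t) = 12*e^(t)/(4*e^(t) + 1)
K′′(t) = 12*e^(t)/(16*e^(2*t) + 8*e^(t) + 1)
K′′′(t) = (-48*e^(2*t) + 12*e^(t))/(64*e^(3*t) + 48*e^(2*t) + 12*e^(t) + 1)
K′′′′(t) = (192*e^(3*t) - 192*e^(2*t) + 12*e^(t))/(256*e^(4*t) + 256*e^(3*t) + 96*e^(2*t) + 16*e^(t) + 1)
K′′′′′(t) = (-768*e^(4*t) + 2112*e^(3*t) - 528*e^(2*t) + 12*e^(t))/(1024*e^(5*t) + 1280*e^(4*t) + 640*e^(3*t) + 160*e^(2*t) + 20*e^(t) + 1)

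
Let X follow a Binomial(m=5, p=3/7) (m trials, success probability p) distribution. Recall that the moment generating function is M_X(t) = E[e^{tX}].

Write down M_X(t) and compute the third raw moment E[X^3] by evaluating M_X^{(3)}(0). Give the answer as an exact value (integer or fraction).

M_X(t) = (3*e^(t)/7 + 4/7)^5
dM/dt = 1215*e^(5*t)/16807 + 6480*e^(4*t)/16807 + 12960*e^(3*t)/16807 + 11520*e^(2*t)/16807 + 3840*e^(t)/16807
d^2M/dt^2 = 6075*e^(5*t)/16807 + 25920*e^(4*t)/16807 + 38880*e^(3*t)/16807 + 23040*e^(2*t)/16807 + 3840*e^(t)/16807
d^3M/dt^3 = 30375*e^(5*t)/16807 + 103680*e^(4*t)/16807 + 116640*e^(3*t)/16807 + 46080*e^(2*t)/16807 + 3840*e^(t)/16807

E[X^3] = d^3M/dt^3 |_{t=0} = 6135/343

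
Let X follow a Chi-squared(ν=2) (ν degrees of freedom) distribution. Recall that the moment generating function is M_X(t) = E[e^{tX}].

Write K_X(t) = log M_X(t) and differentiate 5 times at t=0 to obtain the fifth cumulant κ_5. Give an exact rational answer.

κ_5 = d^5K/dt^5 |_{t=0} = 768

M_X(t) = 1/(1 - 2*t)
K_X(t) = log M_X(t) = -log(1 - 2*t)
dK/dt = -2/(2*t - 1)
d^2K/dt^2 = 4/(4*t^2 - 4*t + 1)
d^3K/dt^3 = -16/(8*t^3 - 12*t^2 + 6*t - 1)
d^4K/dt^4 = 96/(16*t^4 - 32*t^3 + 24*t^2 - 8*t + 1)
d^5K/dt^5 = -768/(32*t^5 - 80*t^4 + 80*t^3 - 40*t^2 + 10*t - 1)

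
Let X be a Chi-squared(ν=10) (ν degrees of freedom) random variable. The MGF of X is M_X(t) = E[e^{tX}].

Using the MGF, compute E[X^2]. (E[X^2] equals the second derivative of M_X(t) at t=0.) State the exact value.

M_X(t) = (1 - 2*t)^(-5)
M^(2)(t) = -120/(128*t^7 - 448*t^6 + 672*t^5 - 560*t^4 + 280*t^3 - 84*t^2 + 14*t - 1)

E[X^2] = M^(2)(0) = 120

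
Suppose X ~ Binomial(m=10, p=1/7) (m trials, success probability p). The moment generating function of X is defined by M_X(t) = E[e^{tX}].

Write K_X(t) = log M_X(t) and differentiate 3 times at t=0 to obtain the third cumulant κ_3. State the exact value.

κ_3 = K^(3)(0) = 300/343

M_X(t) = (e^(t)/7 + 6/7)^10
K_X(t) = log M_X(t) = 10*log(e^(t)/7 + 6/7)
K^(3)(t) = (-60*e^(2*t) + 360*e^(t))/(e^(3*t) + 18*e^(2*t) + 108*e^(t) + 216)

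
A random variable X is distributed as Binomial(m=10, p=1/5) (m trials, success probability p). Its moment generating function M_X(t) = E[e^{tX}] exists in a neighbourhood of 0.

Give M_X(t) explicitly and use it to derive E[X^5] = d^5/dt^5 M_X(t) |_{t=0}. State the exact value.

E[X^5] = d^5M/dt^5 |_{t=0} = 181448/625

M_X(t) = (e^(t)/5 + 4/5)^10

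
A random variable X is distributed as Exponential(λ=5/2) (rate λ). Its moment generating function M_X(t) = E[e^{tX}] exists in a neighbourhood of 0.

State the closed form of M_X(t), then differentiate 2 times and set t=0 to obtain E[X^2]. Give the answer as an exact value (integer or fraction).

M_X(t) = 5/(2*(5/2 - t))
D^2[M](t) = -40/(8*t^3 - 60*t^2 + 150*t - 125)

E[X^2] = D^2[M](0) = 8/25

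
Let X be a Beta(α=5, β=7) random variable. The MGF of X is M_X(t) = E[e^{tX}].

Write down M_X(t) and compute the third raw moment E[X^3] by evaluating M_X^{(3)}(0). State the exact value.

E[X^3] = D^3[M](0) = 5/52

M_X(t) = ₁F₁(5; 12; t)
D^3[M](t) = 5*₁F₁(8; 15; t)/52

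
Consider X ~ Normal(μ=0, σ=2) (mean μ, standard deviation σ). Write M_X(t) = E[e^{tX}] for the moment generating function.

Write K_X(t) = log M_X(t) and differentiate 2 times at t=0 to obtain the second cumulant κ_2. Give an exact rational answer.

M_X(t) = e^(2*t^2)
K_X(t) = log M_X(t) = 2*t^2
D^2[K](t) = 4

κ_2 = D^2[K](0) = 4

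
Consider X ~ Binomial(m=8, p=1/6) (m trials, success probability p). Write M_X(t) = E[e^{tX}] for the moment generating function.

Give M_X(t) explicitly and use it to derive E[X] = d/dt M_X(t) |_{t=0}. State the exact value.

E[X] = M′(0) = 4/3

M_X(t) = (e^(t)/6 + 5/6)^8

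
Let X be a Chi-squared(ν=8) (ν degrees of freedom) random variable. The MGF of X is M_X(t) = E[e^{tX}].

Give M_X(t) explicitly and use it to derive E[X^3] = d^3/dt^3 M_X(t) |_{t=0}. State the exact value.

M_X(t) = (1 - 2*t)^(-4)
M′(t) = -8/(32*t^5 - 80*t^4 + 80*t^3 - 40*t^2 + 10*t - 1)
M′′(t) = 80/(64*t^6 - 192*t^5 + 240*t^4 - 160*t^3 + 60*t^2 - 12*t + 1)
M′′′(t) = -960/(128*t^7 - 448*t^6 + 672*t^5 - 560*t^4 + 280*t^3 - 84*t^2 + 14*t - 1)

E[X^3] = M′′′(0) = 960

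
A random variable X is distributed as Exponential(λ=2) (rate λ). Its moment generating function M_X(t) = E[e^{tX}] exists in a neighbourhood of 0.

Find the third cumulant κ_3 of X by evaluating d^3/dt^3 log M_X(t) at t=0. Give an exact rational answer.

M_X(t) = 2/(2 - t)
K_X(t) = log M_X(t) = -log(2 - t) + log(2)
D^3[K](t) = -2/(t^3 - 6*t^2 + 12*t - 8)

κ_3 = D^3[K](0) = 1/4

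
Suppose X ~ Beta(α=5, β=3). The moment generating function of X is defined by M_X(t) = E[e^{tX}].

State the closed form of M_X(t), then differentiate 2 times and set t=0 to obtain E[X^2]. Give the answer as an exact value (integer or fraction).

M_X(t) = ₁F₁(5; 8; t)
dM/dt = 5*₁F₁(6; 9; t)/8
d^2M/dt^2 = 5*₁F₁(7; 10; t)/12

E[X^2] = d^2M/dt^2 |_{t=0} = 5/12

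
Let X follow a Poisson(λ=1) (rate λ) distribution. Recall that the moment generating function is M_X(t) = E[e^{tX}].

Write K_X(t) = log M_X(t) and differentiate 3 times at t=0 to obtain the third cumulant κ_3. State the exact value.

κ_3 = D^3[K](0) = 1

M_X(t) = e^(e^(t) - 1)
K_X(t) = log M_X(t) = e^(t) - 1
D^3[K](t) = e^(t)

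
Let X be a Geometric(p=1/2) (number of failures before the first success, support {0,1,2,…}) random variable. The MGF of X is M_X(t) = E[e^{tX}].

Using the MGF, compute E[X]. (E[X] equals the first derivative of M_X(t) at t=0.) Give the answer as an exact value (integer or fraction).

E[X] = M^(1)(0) = 1

M_X(t) = 1/(2*(1 - e^(t)/2))
M^(1)(t) = e^(t)/(e^(2*t) - 4*e^(t) + 4)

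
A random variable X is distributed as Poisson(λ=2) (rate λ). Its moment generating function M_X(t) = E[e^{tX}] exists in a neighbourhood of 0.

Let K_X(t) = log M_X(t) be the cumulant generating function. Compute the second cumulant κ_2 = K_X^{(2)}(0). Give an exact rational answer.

κ_2 = d^2K/dt^2 |_{t=0} = 2

M_X(t) = e^(2*e^(t) - 2)
K_X(t) = log M_X(t) = 2*e^(t) - 2
dK/dt = 2*e^(t)
d^2K/dt^2 = 2*e^(t)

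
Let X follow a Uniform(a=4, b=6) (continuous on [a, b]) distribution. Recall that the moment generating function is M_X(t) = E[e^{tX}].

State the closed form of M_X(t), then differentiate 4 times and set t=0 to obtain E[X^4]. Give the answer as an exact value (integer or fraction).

E[X^4] = M′′′′(0) = 3376/5

M_X(t) = (e^(6*t) - e^(4*t))/(2*t)
M′(t) = (6*t*e^(6*t) - 4*t*e^(4*t) - e^(6*t) + e^(4*t))/(2*t^2)
M′′(t) = (18*t^2*e^(6*t) - 8*t^2*e^(4*t) - 6*t*e^(6*t) + 4*t*e^(4*t) + e^(6*t) - e^(4*t))/t^3
M′′′(t) = (108*t^3*e^(6*t) - 32*t^3*e^(4*t) - 54*t^2*e^(6*t) + 24*t^2*e^(4*t) + 18*t*e^(6*t) - 12*t*e^(4*t) - 3*e^(6*t) + 3*e^(4*t))/t^4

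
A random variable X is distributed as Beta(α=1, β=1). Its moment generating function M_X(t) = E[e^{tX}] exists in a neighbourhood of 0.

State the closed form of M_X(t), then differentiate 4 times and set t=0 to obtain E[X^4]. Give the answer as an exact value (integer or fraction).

E[X^4] = M′′′′(0) = 1/5

M_X(t) = ₁F₁(1; 2; t)
M′(t) = ₁F₁(2; 3; t)/2
M′′(t) = ₁F₁(3; 4; t)/3
M′′′(t) = ₁F₁(4; 5; t)/4
M′′′′(t) = ₁F₁(5; 6; t)/5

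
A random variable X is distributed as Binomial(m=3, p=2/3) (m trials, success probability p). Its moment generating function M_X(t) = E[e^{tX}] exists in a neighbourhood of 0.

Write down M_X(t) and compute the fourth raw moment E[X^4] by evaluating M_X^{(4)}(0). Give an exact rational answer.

E[X^4] = D^4[M](0) = 94/3

M_X(t) = (2*e^(t)/3 + 1/3)^3
D^4[M](t) = 24*e^(3*t) + 64*e^(2*t)/9 + 2*e^(t)/9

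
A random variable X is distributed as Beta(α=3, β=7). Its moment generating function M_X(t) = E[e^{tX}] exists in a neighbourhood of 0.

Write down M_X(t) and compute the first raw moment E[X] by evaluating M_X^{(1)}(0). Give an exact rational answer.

M_X(t) = ₁F₁(3; 10; t)
M′(t) = 3*₁F₁(4; 11; t)/10

E[X] = M′(0) = 3/10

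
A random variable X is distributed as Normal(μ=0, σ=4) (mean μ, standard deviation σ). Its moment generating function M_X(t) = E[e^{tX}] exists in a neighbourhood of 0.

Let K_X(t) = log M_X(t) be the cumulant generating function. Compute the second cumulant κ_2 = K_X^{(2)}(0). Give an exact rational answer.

κ_2 = K′′(0) = 16

M_X(t) = e^(8*t^2)
K_X(t) = log M_X(t) = 8*t^2
K′(t) = 16*t
K′′(t) = 16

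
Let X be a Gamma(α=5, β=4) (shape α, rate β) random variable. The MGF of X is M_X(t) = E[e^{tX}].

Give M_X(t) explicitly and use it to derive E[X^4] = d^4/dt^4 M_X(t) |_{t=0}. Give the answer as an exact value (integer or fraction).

M_X(t) = 1024/(4 - t)^5
M^(4)(t) = -1720320/(t^9 - 36*t^8 + 576*t^7 - 5376*t^6 + 32256*t^5 - 129024*t^4 + 344064*t^3 - 589824*t^2 + 589824*t - 262144)

E[X^4] = M^(4)(0) = 105/16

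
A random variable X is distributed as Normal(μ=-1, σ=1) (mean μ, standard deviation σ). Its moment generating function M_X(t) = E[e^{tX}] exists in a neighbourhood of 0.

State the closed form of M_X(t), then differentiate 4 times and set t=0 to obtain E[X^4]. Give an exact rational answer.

M_X(t) = e^(t^2/2 - t)
dM/dt = t*e^(-t)*e^(t^2/2) - e^(-t)*e^(t^2/2)
d^2M/dt^2 = (t^2*e^(t^2/2) - 2*t*e^(t^2/2) + 2*e^(t^2/2))*e^(-t)
d^3M/dt^3 = (t^3*e^(t^2/2) - 3*t^2*e^(t^2/2) + 6*t*e^(t^2/2) - 4*e^(t^2/2))*e^(-t)
d^4M/dt^4 = (t^4*e^(t^2/2) - 4*t^3*e^(t^2/2) + 12*t^2*e^(t^2/2) - 16*t*e^(t^2/2) + 10*e^(t^2/2))*e^(-t)

E[X^4] = d^4M/dt^4 |_{t=0} = 10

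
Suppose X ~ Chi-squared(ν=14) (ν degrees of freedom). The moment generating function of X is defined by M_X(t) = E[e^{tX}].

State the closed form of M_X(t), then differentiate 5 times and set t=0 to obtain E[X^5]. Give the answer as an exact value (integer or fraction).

E[X^5] = M^(5)(0) = 1774080

M_X(t) = (1 - 2*t)^(-7)
M^(5)(t) = 1774080/(4096*t^12 - 24576*t^11 + 67584*t^10 - 112640*t^9 + 126720*t^8 - 101376*t^7 + 59136*t^6 - 25344*t^5 + 7920*t^4 - 1760*t^3 + 264*t^2 - 24*t + 1)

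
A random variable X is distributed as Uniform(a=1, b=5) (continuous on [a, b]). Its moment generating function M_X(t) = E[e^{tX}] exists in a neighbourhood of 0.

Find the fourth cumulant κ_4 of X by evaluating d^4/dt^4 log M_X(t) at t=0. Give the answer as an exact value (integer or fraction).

κ_4 = D^4[K](0) = -32/15

M_X(t) = (e^(5*t) - e^(t))/(4*t)
K_X(t) = log M_X(t) = -log(t) + log(e^(5*t) - e^(t)) - 2*log(2)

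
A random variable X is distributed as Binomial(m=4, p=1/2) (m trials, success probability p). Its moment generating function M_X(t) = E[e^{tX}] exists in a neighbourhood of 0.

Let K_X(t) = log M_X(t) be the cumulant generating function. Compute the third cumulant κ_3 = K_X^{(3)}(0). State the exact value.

κ_3 = K′′′(0) = 0

M_X(t) = (e^(t)/2 + 1/2)^4
K_X(t) = log M_X(t) = 4*log(e^(t)/2 + 1/2)
K′(t) = 4*e^(t)/(e^(t) + 1)
K′′(t) = 4*e^(t)/(e^(2*t) + 2*e^(t) + 1)
K′′′(t) = (-4*e^(2*t) + 4*e^(t))/(e^(3*t) + 3*e^(2*t) + 3*e^(t) + 1)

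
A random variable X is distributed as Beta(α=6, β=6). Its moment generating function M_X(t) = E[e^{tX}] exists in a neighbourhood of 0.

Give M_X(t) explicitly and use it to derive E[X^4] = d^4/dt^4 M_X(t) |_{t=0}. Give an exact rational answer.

E[X^4] = D^4[M](0) = 6/65

M_X(t) = ₁F₁(6; 12; t)
D^4[M](t) = 6*₁F₁(10; 16; t)/65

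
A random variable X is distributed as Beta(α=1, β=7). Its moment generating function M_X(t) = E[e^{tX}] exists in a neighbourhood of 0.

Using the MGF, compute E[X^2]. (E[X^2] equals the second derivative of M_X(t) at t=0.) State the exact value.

M_X(t) = ₁F₁(1; 8; t)
dM/dt = ₁F₁(2; 9; t)/8
d^2M/dt^2 = ₁F₁(3; 10; t)/36

E[X^2] = d^2M/dt^2 |_{t=0} = 1/36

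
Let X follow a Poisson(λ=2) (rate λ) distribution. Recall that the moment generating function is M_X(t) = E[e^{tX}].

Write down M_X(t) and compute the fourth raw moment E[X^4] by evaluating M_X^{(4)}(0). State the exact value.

M_X(t) = e^(2*e^(t) - 2)
M′(t) = 2*e^(-2)*e^(t)*e^(2*e^(t))
M′′(t) = (4*e^(2*t)*e^(2*e^(t)) + 2*e^(t)*e^(2*e^(t)))*e^(-2)
M′′′(t) = (8*e^(3*t)*e^(2*e^(t)) + 12*e^(2*t)*e^(2*e^(t)) + 2*e^(t)*e^(2*e^(t)))*e^(-2)
M′′′′(t) = (16*e^(4*t)*e^(2*e^(t)) + 48*e^(3*t)*e^(2*e^(t)) + 28*e^(2*t)*e^(2*e^(t)) + 2*e^(t)*e^(2*e^(t)))*e^(-2)

E[X^4] = M′′′′(0) = 94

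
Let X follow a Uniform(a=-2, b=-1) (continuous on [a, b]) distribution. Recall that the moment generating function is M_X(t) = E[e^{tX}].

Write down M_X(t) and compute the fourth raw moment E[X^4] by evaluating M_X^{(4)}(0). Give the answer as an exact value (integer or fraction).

M_X(t) = (e^(-t) - e^(-2*t))/t
M′(t) = (-t*e^(t) + 2*t - e^(t) + 1)*e^(-2*t)/t^2
M′′(t) = (t^2*e^(t) - 4*t^2 + 2*t*e^(t) - 4*t + 2*e^(t) - 2)*e^(-2*t)/t^3
M′′′(t) = (-t^3*e^(t) + 8*t^3 - 3*t^2*e^(t) + 12*t^2 - 6*t*e^(t) + 12*t - 6*e^(t) + 6)*e^(-2*t)/t^4
M′′′′(t) = (t^4*e^(t) - 16*t^4 + 4*t^3*e^(t) - 32*t^3 + 12*t^2*e^(t) - 48*t^2 + 24*t*e^(t) - 48*t + 24*e^(t) - 24)*e^(-2*t)/t^5

E[X^4] = M′′′′(0) = 31/5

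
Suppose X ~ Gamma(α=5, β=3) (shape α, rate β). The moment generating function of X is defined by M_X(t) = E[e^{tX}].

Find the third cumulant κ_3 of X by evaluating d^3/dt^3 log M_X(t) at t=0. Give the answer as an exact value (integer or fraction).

M_X(t) = 243/(3 - t)^5
K_X(t) = log M_X(t) = -5*log(3 - t) + 5*log(3)
K^(3)(t) = -10/(t^3 - 9*t^2 + 27*t - 27)

κ_3 = K^(3)(0) = 10/27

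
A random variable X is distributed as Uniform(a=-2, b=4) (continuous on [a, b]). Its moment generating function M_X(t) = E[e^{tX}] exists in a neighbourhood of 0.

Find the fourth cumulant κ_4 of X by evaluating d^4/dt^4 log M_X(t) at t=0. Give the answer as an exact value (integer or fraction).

κ_4 = D^4[K](0) = -54/5

M_X(t) = (e^(4*t) - e^(-2*t))/(6*t)
K_X(t) = log M_X(t) = -log(t) + log(e^(4*t) - e^(-2*t)) - log(6)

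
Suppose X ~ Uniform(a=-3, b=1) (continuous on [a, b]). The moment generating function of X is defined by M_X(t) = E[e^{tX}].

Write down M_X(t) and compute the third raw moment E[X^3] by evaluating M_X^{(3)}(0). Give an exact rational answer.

E[X^3] = d^3M/dt^3 |_{t=0} = -5

M_X(t) = (e^(t) - e^(-3*t))/(4*t)
dM/dt = (t*e^(4*t) + 3*t - e^(4*t) + 1)*e^(-3*t)/(4*t^2)
d^2M/dt^2 = (t^2*e^(4*t) - 9*t^2 - 2*t*e^(4*t) - 6*t + 2*e^(4*t) - 2)*e^(-3*t)/(4*t^3)
d^3M/dt^3 = (t^3*e^(4*t) + 27*t^3 - 3*t^2*e^(4*t) + 27*t^2 + 6*t*e^(4*t) + 18*t - 6*e^(4*t) + 6)*e^(-3*t)/(4*t^4)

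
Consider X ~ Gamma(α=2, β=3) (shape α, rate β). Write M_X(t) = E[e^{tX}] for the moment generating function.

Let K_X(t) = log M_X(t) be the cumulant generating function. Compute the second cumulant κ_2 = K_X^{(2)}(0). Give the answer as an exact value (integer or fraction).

M_X(t) = 9/(3 - t)^2
K_X(t) = log M_X(t) = -2*log(3 - t) + 2*log(3)
K′(t) = -2/(t - 3)
K′′(t) = 2/(t^2 - 6*t + 9)

κ_2 = K′′(0) = 2/9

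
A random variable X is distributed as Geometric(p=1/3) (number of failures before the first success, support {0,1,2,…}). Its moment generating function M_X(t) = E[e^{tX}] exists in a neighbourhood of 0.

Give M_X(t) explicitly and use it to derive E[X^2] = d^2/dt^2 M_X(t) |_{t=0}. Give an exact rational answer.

M_X(t) = 1/(3*(1 - 2*e^(t)/3))
M^(2)(t) = (-4*e^(2*t) - 6*e^(t))/(8*e^(3*t) - 36*e^(2*t) + 54*e^(t) - 27)

E[X^2] = M^(2)(0) = 10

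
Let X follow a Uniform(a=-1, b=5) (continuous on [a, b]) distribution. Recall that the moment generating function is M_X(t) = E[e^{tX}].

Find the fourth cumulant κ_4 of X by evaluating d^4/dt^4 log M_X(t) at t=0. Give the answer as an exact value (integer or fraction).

κ_4 = D^4[K](0) = -54/5

M_X(t) = (e^(5*t) - e^(-t))/(6*t)
K_X(t) = log M_X(t) = -log(t) + log(e^(5*t) - e^(-t)) - log(6)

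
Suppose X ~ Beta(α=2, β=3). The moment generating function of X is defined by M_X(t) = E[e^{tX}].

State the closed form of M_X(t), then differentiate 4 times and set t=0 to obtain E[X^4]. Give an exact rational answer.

E[X^4] = d^4M/dt^4 |_{t=0} = 1/14

M_X(t) = ₁F₁(2; 5; t)
dM/dt = 2*₁F₁(3; 6; t)/5
d^2M/dt^2 = ₁F₁(4; 7; t)/5
d^3M/dt^3 = 4*₁F₁(5; 8; t)/35
d^4M/dt^4 = ₁F₁(6; 9; t)/14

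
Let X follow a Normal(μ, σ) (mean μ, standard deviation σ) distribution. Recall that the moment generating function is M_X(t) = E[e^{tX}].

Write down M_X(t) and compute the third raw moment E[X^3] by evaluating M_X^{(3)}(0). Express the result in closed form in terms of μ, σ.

E[X^3] = M^(3)(0) = μ*(μ^2 + 3*σ^2)

M_X(t) = e^(μ*t + σ^2*t^2/2)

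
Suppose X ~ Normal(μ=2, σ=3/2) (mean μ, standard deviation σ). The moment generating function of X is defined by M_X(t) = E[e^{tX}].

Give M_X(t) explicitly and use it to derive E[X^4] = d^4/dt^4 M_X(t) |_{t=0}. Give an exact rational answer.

E[X^4] = M^(4)(0) = 1363/16

M_X(t) = e^(9*t^2/8 + 2*t)
M^(4)(t) = 6561*t^4*e^(2*t)*e^(9*t^2/8)/256 + 729*t^3*e^(2*t)*e^(9*t^2/8)/8 + 6075*t^2*e^(2*t)*e^(9*t^2/8)/32 + 387*t*e^(2*t)*e^(9*t^2/8)/2 + 1363*e^(2*t)*e^(9*t^2/8)/16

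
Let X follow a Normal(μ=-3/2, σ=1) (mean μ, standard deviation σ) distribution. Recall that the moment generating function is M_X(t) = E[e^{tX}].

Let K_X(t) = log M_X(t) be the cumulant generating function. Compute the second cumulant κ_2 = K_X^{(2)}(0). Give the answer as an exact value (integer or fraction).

κ_2 = K′′(0) = 1

M_X(t) = e^(t^2/2 - 3*t/2)
K_X(t) = log M_X(t) = t^2/2 - 3*t/2
K′(t) = t - 3/2
K′′(t) = 1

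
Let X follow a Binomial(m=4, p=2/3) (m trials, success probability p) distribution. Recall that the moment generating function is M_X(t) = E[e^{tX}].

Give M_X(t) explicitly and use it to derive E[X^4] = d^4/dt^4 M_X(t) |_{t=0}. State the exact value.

E[X^4] = M^(4)(0) = 2360/27

M_X(t) = (2*e^(t)/3 + 1/3)^4
M^(4)(t) = 4096*e^(4*t)/81 + 32*e^(3*t) + 128*e^(2*t)/27 + 8*e^(t)/81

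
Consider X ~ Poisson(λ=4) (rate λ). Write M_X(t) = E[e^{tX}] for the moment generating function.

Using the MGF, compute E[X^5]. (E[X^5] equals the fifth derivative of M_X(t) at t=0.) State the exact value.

E[X^5] = M′′′′′(0) = 5428

M_X(t) = e^(4*e^(t) - 4)
M′(t) = 4*e^(-4)*e^(t)*e^(4*e^(t))
M′′(t) = (16*e^(2*t)*e^(4*e^(t)) + 4*e^(t)*e^(4*e^(t)))*e^(-4)
M′′′(t) = (64*e^(3*t)*e^(4*e^(t)) + 48*e^(2*t)*e^(4*e^(t)) + 4*e^(t)*e^(4*e^(t)))*e^(-4)
M′′′′(t) = (256*e^(4*t)*e^(4*e^(t)) + 384*e^(3*t)*e^(4*e^(t)) + 112*e^(2*t)*e^(4*e^(t)) + 4*e^(t)*e^(4*e^(t)))*e^(-4)
M′′′′′(t) = (1024*e^(5*t)*e^(4*e^(t)) + 2560*e^(4*t)*e^(4*e^(t)) + 1600*e^(3*t)*e^(4*e^(t)) + 240*e^(2*t)*e^(4*e^(t)) + 4*e^(t)*e^(4*e^(t)))*e^(-4)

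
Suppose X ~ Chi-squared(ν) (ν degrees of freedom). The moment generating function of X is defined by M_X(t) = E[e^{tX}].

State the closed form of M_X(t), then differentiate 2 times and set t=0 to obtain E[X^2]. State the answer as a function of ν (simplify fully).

E[X^2] = d^2M/dt^2 |_{t=0} = ν*(ν + 2)

M_X(t) = (1 - 2*t)^(-ν/2)
dM/dt = -ν/(2*t*(1 - 2*t)^(ν/2) - (1 - 2*t)^(ν/2))
d^2M/dt^2 = (ν^2 + 2*ν)/(4*t^2*(1 - 2*t)^(ν/2) - 4*t*(1 - 2*t)^(ν/2) + (1 - 2*t)^(ν/2))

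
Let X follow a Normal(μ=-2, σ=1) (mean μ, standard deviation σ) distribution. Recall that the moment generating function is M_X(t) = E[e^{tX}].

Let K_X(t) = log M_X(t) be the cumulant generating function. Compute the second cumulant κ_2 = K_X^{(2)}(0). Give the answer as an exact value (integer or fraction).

κ_2 = K^(2)(0) = 1

M_X(t) = e^(t^2/2 - 2*t)
K_X(t) = log M_X(t) = t^2/2 - 2*t
K^(2)(t) = 1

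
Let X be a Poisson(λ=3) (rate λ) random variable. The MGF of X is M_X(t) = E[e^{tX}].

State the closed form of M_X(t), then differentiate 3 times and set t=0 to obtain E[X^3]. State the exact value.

E[X^3] = d^3M/dt^3 |_{t=0} = 57

M_X(t) = e^(3*e^(t) - 3)
dM/dt = 3*e^(-3)*e^(t)*e^(3*e^(t))
d^2M/dt^2 = (9*e^(2*t)*e^(3*e^(t)) + 3*e^(t)*e^(3*e^(t)))*e^(-3)
d^3M/dt^3 = (27*e^(3*t)*e^(3*e^(t)) + 27*e^(2*t)*e^(3*e^(t)) + 3*e^(t)*e^(3*e^(t)))*e^(-3)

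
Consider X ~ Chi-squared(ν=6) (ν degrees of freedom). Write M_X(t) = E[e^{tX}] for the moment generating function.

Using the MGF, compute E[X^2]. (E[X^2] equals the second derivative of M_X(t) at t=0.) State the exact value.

M_X(t) = (1 - 2*t)^(-3)
M′(t) = 6/(16*t^4 - 32*t^3 + 24*t^2 - 8*t + 1)
M′′(t) = -48/(32*t^5 - 80*t^4 + 80*t^3 - 40*t^2 + 10*t - 1)

E[X^2] = M′′(0) = 48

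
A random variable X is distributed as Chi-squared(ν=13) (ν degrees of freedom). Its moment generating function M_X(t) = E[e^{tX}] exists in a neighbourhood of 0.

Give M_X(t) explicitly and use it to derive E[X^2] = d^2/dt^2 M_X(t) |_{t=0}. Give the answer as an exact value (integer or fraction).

M_X(t) = (1 - 2*t)^(-13/2)
dM/dt = -13/(128*t^7*√(1 - 2*t) - 448*t^6*√(1 - 2*t) + 672*t^5*√(1 - 2*t) - 560*t^4*√(1 - 2*t) + 280*t^3*√(1 - 2*t) - 84*t^2*√(1 - 2*t) + 14*t*√(1 - 2*t) - √(1 - 2*t))

E[X^2] = d^2M/dt^2 |_{t=0} = 195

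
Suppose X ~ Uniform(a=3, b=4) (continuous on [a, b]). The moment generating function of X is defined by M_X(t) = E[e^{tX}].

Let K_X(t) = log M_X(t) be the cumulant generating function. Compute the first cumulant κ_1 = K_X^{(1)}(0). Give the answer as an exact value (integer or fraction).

M_X(t) = (e^(4*t) - e^(3*t))/t
K_X(t) = log M_X(t) = -log(t) + log(e^(4*t) - e^(3*t))
K^(1)(t) = (4*t*e^(t) - 3*t - e^(t) + 1)/(t*e^(t) - t)

κ_1 = K^(1)(0) = 7/2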